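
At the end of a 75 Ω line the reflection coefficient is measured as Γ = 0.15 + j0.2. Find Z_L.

Z_L = Z_0·(1 + Γ)/(1 − Γ) = 75·(1.15 + j0.2)/(0.85 − j0.2)

Z_L ≈ 92.2 + j39.3 Ω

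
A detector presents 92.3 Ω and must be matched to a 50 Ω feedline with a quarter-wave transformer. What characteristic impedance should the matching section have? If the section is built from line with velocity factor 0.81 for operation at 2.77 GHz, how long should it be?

Z_qwt = √(Z_0·R_L) = √(50 × 92.3) = √4615
λ = 0.81·c/f = 0.0877 m, so l = λ/4 = 0.0219 m

Z_qwt ≈ 67.9 Ω; length ≈ 2.19 cm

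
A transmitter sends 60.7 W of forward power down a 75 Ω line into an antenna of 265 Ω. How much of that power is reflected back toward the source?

Γ = (265 − 75)/(265 + 75) = 0.559
|Γ|² = 0.312
P_refl = |Γ|²·P_inc = 19 W, P_del = (1 − |Γ|²)·P_inc = 41.7 W

P_reflected ≈ 19 W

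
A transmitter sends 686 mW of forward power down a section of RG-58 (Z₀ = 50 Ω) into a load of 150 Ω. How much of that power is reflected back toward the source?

Γ = (150 − 50)/(150 + 50) = 0.5
|Γ|² = 0.25
P_refl = |Γ|²·P_inc = 172 mW, P_del = (1 − |Γ|²)·P_inc = 514 mW

P_reflected ≈ 172 mW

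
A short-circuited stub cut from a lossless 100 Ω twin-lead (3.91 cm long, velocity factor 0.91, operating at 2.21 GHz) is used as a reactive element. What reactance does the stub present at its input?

X_in ≈ -225 Ω (capacitive)

λ = v/f = 0.91·c / 2.21 GHz = 0.124 m
βl = 2π·l/λ = 2π × 0.317 = 114°
tan(βl) = -2.25
For a short-circuited stub, Z_in = jZ_0·tan(βl)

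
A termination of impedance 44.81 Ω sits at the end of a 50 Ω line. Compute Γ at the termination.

Γ = -0.0547

Γ = (Z_L − Z_0)/(Z_L + Z_0) = (44.81 − 50)/(44.81 + 50) = -5.19/94.81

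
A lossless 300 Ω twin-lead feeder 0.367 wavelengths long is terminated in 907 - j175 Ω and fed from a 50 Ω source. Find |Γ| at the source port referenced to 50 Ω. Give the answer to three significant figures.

|Γ| ≈ 0.832

βl = 2π × 0.367 = 132°
tan(βl) = -1.11
Z_in = Z_0·(Z_L + jZ_0·tanβl)/(Z_0 + jZ_L·tanβl) = 178 + j252 Ω
Γ_s = (Z_in − Z_s)/(Z_in + Z_s) = (128 + j252)/(228 + j252), |Γ_s| = 0.832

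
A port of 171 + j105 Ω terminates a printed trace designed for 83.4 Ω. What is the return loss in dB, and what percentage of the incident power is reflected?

RL ≈ 6.08 dB; 24.7% of incident power reflected

Γ = (87.6 + j105)/(254.4 + j105), |Γ| = 0.497
RL = −20·log₁₀(0.497) = 6.08 dB
P_refl/P_inc = |Γ|² = 0.247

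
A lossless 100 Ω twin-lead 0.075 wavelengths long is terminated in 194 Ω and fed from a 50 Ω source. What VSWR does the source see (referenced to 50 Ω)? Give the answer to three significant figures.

VSWR ≈ 3.4

βl = 2π × 0.075 = 27°
tan(βl) = 0.51
Z_in = Z_0·(Z_L + jZ_0·tanβl)/(Z_0 + jZ_L·tanβl) = 124 − j71.2 Ω
Γ_s = (Z_in − Z_s)/(Z_in + Z_s) = (73.6 − j71.2)/(174 − j71.2), |Γ_s| = 0.546
VSWR = (1 + |Γ_s|)/(1 − |Γ_s|)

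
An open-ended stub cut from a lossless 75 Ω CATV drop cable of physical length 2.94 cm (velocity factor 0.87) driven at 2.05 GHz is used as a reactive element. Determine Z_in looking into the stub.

λ = v/f = 0.87·c / 2.05 GHz = 0.127 m
βl = 2π·l/λ = 2π × 0.231 = 83.1°
tan(βl) = 8.3
For an open-ended stub, Z_in = −jZ_0·cot(βl) = −jZ_0/tan(βl)

Z_in ≈ −j9.03 Ω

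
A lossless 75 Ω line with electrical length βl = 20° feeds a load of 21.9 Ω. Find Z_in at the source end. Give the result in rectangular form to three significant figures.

tan(βl) = tan(20°) = 0.364
Z_in = Z_0·(Z_L + jZ_0·tanβl)/(Z_0 + jZ_L·tanβl)
     = 75·(21.9 + j27.3)/(75 + j7.97)

Z_in ≈ 24.5 + j24.7 Ω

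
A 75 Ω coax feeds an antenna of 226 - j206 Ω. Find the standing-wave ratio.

Γ = (Z_L − Z_0)/(Z_L + Z_0) = (151 − j206)/(301 − j206)
|Γ| = 255/365 = 0.7
VSWR = (1 + |Γ|)/(1 − |Γ|) = 1.7/0.3

VSWR ≈ 5.67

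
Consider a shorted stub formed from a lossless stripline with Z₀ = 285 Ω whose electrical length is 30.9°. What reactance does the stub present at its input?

tan(βl) = 0.598
For a shorted stub, Z_in = jZ_0·tan(βl)

X_in ≈ 171 Ω (inductive)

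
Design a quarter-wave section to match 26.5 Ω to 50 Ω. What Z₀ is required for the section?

Z_qwt ≈ 36.4 Ω

Z_qwt = √(Z_0·R_L) = √(50 × 26.5) = √1325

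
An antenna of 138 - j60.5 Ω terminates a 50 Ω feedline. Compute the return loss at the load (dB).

Γ = (88 − j60.5)/(188 − j60.5), |Γ| = 0.541
RL = −20·log₁₀|Γ| = −20·log₁₀(0.541)

RL ≈ 5.34 dB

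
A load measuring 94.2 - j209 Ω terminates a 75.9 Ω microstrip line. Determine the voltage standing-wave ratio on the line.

VSWR ≈ 8.03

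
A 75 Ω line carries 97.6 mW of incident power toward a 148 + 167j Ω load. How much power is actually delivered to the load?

P_delivered ≈ 55.8 mW

|Γ| = |(73 + j167)/(223 + j167)| = 0.654
|Γ|² = 0.428
P_refl = |Γ|²·P_inc = 41.8 mW, P_del = (1 − |Γ|²)·P_inc = 55.8 mW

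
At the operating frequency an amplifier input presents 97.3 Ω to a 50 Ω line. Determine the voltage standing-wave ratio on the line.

VSWR ≈ 1.95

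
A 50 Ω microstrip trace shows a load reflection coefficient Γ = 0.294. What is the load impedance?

Z_L = Z_0·(1 + Γ)/(1 − Γ) = 50·(1.29)/(0.706)

Z_L ≈ 91.6 Ω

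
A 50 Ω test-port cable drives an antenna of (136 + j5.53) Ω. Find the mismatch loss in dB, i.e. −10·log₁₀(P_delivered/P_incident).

Γ = (86 + j5.53)/(186 + j5.53), |Γ| = 0.463
|Γ|² = 0.214, so P_del/P_inc = 1 − |Γ|² = 0.786
ML = −10·log₁₀(1 − |Γ|²)

mismatch loss ≈ 1.05 dB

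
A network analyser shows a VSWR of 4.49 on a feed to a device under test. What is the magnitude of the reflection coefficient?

|Γ| ≈ 0.636

|Γ| = (S − 1)/(S + 1) = (4.49 − 1)/(4.49 + 1) = 3.49/5.49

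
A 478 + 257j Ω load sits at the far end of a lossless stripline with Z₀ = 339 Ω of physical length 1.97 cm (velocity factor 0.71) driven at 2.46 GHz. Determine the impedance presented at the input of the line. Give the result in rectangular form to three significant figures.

Z_in ≈ 206 − j138 Ω

λ = v/f = 0.71·c / 2.46 GHz = 0.0866 m
βl = 2π·l/λ = 2π × 0.228 = 81.9°
tan(βl) = tan(81.9°) = 7.03
Z_in = Z_0·(Z_L + jZ_0·tanβl)/(Z_0 + jZ_L·tanβl)
     = 339·(478 + j2640)/(-1470 + j3360)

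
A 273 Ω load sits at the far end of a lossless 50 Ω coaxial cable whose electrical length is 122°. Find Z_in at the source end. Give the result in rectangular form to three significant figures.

tan(βl) = tan(122°) = -1.6
Z_in = Z_0·(Z_L + jZ_0·tanβl)/(Z_0 + jZ_L·tanβl)
     = 50·(273 − j80)/(50 − j437)

Z_in ≈ 12.6 + j29.8 Ω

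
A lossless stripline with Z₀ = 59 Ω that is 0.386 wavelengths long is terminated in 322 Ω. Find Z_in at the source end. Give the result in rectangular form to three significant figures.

Z_in ≈ 24 + j62.7 Ω

βl = 2π × 0.386 = 139°
tan(βl) = tan(139°) = -0.871
Z_in = Z_0·(Z_L + jZ_0·tanβl)/(Z_0 + jZ_L·tanβl)
     = 59·(322 − j51.4)/(59 − j280)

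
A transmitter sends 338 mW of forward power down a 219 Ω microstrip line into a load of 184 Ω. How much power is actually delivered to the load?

P_delivered ≈ 335 mW

Γ = (184 − 219)/(184 + 219) = -0.0868
|Γ|² = 0.00754
P_refl = |Γ|²·P_inc = 2.55 mW, P_del = (1 − |Γ|²)·P_inc = 335 mW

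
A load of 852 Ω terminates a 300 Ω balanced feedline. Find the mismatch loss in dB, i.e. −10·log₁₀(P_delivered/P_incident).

mismatch loss ≈ 1.13 dB

Γ = (852 − 300)/(852 + 300) = 0.479
|Γ|² = 0.23, so P_del/P_inc = 1 − |Γ|² = 0.77
ML = −10·log₁₀(1 − |Γ|²)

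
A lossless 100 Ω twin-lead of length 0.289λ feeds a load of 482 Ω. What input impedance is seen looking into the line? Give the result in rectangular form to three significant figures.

βl = 2π × 0.289 = 104°
tan(βl) = tan(104°) = -4
Z_in = Z_0·(Z_L + jZ_0·tanβl)/(Z_0 + jZ_L·tanβl)
     = 100·(482 − j400)/(100 − j1930)

Z_in ≈ 22 + j23.9 Ω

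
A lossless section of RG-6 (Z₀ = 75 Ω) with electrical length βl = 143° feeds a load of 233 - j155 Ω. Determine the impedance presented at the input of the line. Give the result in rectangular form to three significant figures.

tan(βl) = tan(143°) = -0.754
Z_in = Z_0·(Z_L + jZ_0·tanβl)/(Z_0 + jZ_L·tanβl)
     = 75·(233 − j212)/(-41.8 − j176)

Z_in ≈ 63.1 + j115 Ω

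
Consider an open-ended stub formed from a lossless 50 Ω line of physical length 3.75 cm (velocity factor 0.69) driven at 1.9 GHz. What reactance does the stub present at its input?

λ = v/f = 0.69·c / 1.9 GHz = 0.109 m
βl = 2π·l/λ = 2π × 0.344 = 124°
tan(βl) = -1.49
For an open-ended stub, Z_in = −jZ_0·cot(βl) = −jZ_0/tan(βl)

X_in ≈ 33.6 Ω (inductive)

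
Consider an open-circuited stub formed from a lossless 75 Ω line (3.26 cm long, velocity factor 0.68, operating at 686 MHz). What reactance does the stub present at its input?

λ = v/f = 0.68·c / 686 MHz = 0.297 m
βl = 2π·l/λ = 2π × 0.11 = 39.5°
tan(βl) = 0.823
For an open-circuited stub, Z_in = −jZ_0·cot(βl) = −jZ_0/tan(βl)

X_in ≈ -91.1 Ω (capacitive)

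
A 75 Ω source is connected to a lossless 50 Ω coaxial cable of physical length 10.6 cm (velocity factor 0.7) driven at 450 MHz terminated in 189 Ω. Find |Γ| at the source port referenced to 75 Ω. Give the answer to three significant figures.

λ = v/f = 0.7·c / 450 MHz = 0.467 m
βl = 2π·l/λ = 2π × 0.227 = 81.8°
tan(βl) = 6.92
Z_in = Z_0·(Z_L + jZ_0·tanβl)/(Z_0 + jZ_L·tanβl) = 13.5 − j6.71 Ω
Γ_s = (Z_in − Z_s)/(Z_in + Z_s) = (-61.5 − j6.71)/(88.5 − j6.71), |Γ_s| = 0.697

|Γ| ≈ 0.697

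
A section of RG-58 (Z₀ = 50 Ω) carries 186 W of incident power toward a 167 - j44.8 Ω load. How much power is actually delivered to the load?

|Γ| = |(117 − j44.8)/(217 − j44.8)| = 0.565
|Γ|² = 0.32
P_refl = |Γ|²·P_inc = 59.5 W, P_del = (1 − |Γ|²)·P_inc = 127 W

P_delivered ≈ 127 W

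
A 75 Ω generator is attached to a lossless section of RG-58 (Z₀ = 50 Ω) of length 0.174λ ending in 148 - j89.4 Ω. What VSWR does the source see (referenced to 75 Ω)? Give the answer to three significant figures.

βl = 2π × 0.174 = 62.6°
tan(βl) = 1.93
Z_in = Z_0·(Z_L + jZ_0·tanβl)/(Z_0 + jZ_L·tanβl) = 13.3 − j15.5 Ω
Γ_s = (Z_in − Z_s)/(Z_in + Z_s) = (-61.7 − j15.5)/(88.3 − j15.5), |Γ_s| = 0.709
VSWR = (1 + |Γ_s|)/(1 − |Γ_s|)

VSWR ≈ 5.87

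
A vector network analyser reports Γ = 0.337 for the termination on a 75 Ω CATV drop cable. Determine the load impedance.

Z_L ≈ 151 Ω

Z_L = Z_0·(1 + Γ)/(1 − Γ) = 75·(1.34)/(0.663)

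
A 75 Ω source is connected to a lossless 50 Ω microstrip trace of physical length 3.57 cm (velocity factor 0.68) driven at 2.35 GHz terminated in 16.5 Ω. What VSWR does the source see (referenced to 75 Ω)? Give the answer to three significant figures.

λ = v/f = 0.68·c / 2.35 GHz = 0.0868 m
βl = 2π·l/λ = 2π × 0.411 = 148°
tan(βl) = -0.624
Z_in = Z_0·(Z_L + jZ_0·tanβl)/(Z_0 + jZ_L·tanβl) = 22 − j26.7 Ω
Γ_s = (Z_in − Z_s)/(Z_in + Z_s) = (-53 − j26.7)/(97 − j26.7), |Γ_s| = 0.59
VSWR = (1 + |Γ_s|)/(1 − |Γ_s|)

VSWR ≈ 3.88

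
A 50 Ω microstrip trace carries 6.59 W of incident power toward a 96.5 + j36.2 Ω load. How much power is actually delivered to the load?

P_delivered ≈ 5.59 W

|Γ| = |(46.5 + j36.2)/(146.5 + j36.2)| = 0.391
|Γ|² = 0.152
P_refl = |Γ|²·P_inc = 1 W, P_del = (1 − |Γ|²)·P_inc = 5.59 W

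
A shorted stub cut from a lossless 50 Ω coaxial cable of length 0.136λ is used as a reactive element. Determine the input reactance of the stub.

X_in ≈ 57.4 Ω (inductive)

βl = 2π × 0.136 = 49°
tan(βl) = 1.15
For a shorted stub, Z_in = jZ_0·tan(βl)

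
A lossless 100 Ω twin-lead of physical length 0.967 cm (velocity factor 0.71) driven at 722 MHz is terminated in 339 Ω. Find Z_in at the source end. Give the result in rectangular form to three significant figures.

Z_in ≈ 236 − j146 Ω

λ = v/f = 0.71·c / 722 MHz = 0.295 m
βl = 2π·l/λ = 2π × 0.0328 = 11.8°
tan(βl) = tan(11.8°) = 0.209
Z_in = Z_0·(Z_L + jZ_0·tanβl)/(Z_0 + jZ_L·tanβl)
     = 100·(339 + j20.9)/(100 + j70.8)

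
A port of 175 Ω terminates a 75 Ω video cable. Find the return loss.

Γ = (175 − 75)/(175 + 75) = 0.4
RL = −20·log₁₀|Γ| = −20·log₁₀(0.4)

RL ≈ 7.96 dB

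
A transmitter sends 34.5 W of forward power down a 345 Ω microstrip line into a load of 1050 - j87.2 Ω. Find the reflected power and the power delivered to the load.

|Γ| = |(705 − j87.2)/(1395 − j87.2)| = 0.508
|Γ|² = 0.258
P_refl = |Γ|²·P_inc = 8.91 W, P_del = (1 − |Γ|²)·P_inc = 25.6 W

P_reflected ≈ 8.91 W; P_delivered ≈ 25.6 W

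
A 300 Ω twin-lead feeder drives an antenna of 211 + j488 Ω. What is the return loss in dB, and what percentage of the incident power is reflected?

Γ = (-89 + j488)/(511 + j488), |Γ| = 0.702
RL = −20·log₁₀(0.702) = 3.07 dB
P_refl/P_inc = |Γ|² = 0.493

RL ≈ 3.07 dB; 49.3% of incident power reflected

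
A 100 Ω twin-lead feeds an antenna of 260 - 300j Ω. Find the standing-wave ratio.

VSWR ≈ 6.29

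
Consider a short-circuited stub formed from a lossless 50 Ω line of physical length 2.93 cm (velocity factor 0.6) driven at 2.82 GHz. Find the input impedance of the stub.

λ = v/f = 0.6·c / 2.82 GHz = 0.0638 m
βl = 2π·l/λ = 2π × 0.459 = 165°
tan(βl) = -0.263
For a short-circuited stub, Z_in = jZ_0·tan(βl)

Z_in ≈ −j13.2 Ω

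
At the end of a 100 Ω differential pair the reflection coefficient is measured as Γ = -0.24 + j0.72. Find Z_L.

Z_L ≈ 20.6 + j70 Ω

Z_L = Z_0·(1 + Γ)/(1 − Γ) = 100·(0.76 + j0.72)/(1.24 − j0.72)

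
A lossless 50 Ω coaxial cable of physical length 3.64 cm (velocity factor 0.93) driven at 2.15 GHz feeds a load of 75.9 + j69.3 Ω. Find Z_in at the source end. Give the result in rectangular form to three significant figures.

λ = v/f = 0.93·c / 2.15 GHz = 0.13 m
βl = 2π·l/λ = 2π × 0.281 = 101°
tan(βl) = tan(101°) = -5.15
Z_in = Z_0·(Z_L + jZ_0·tanβl)/(Z_0 + jZ_L·tanβl)
     = 50·(75.9 − j188)/(407 − j391)

Z_in ≈ 16.4 − j7.37 Ω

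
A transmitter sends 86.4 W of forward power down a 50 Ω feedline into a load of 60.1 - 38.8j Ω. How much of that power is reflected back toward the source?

P_reflected ≈ 10.2 W

|Γ| = |(10.1 − j38.8)/(110.1 − j38.8)| = 0.343
|Γ|² = 0.118
P_refl = |Γ|²·P_inc = 10.2 W, P_del = (1 − |Γ|²)·P_inc = 76.2 W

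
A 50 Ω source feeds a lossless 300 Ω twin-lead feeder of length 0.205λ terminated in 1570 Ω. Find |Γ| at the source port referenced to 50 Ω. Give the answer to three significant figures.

|Γ| ≈ 0.605

βl = 2π × 0.205 = 73.8°
tan(βl) = 3.44
Z_in = Z_0·(Z_L + jZ_0·tanβl)/(Z_0 + jZ_L·tanβl) = 62 − j83.7 Ω
Γ_s = (Z_in − Z_s)/(Z_in + Z_s) = (12 − j83.7)/(112 − j83.7), |Γ_s| = 0.605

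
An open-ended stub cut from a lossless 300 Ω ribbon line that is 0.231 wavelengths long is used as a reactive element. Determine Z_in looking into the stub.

Z_in ≈ −j36 Ω

βl = 2π × 0.231 = 83.2°
tan(βl) = 8.34
For an open-ended stub, Z_in = −jZ_0·cot(βl) = −jZ_0/tan(βl)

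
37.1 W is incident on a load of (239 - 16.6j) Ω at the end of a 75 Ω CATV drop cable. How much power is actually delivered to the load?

P_delivered ≈ 26.9 W

|Γ| = |(164 − j16.6)/(314 − j16.6)| = 0.524
|Γ|² = 0.275
P_refl = |Γ|²·P_inc = 10.2 W, P_del = (1 − |Γ|²)·P_inc = 26.9 W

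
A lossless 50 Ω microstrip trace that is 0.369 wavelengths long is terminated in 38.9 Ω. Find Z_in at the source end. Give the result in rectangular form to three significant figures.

Z_in ≈ 49.4 − j12.5 Ω

βl = 2π × 0.369 = 133°
tan(βl) = tan(133°) = -1.08
Z_in = Z_0·(Z_L + jZ_0·tanβl)/(Z_0 + jZ_L·tanβl)
     = 50·(38.9 − j53.9)/(50 − j41.9)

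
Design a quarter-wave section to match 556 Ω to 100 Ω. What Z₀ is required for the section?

Z_qwt ≈ 236 Ω

Z_qwt = √(Z_0·R_L) = √(100 × 556) = √55600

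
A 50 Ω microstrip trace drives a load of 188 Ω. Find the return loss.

Γ = (188 − 50)/(188 + 50) = 0.58
RL = −20·log₁₀|Γ| = −20·log₁₀(0.58)

RL ≈ 4.73 dB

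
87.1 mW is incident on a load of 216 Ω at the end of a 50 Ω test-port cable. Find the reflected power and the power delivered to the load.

Γ = (216 − 50)/(216 + 50) = 0.624
|Γ|² = 0.389
P_refl = |Γ|²·P_inc = 33.9 mW, P_del = (1 − |Γ|²)·P_inc = 53.2 mW

P_reflected ≈ 33.9 mW; P_delivered ≈ 53.2 mW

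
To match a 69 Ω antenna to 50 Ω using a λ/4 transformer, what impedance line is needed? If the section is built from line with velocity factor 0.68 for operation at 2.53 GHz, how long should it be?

Z_qwt ≈ 58.7 Ω; length ≈ 2.02 cm

Z_qwt = √(Z_0·R_L) = √(50 × 69) = √3450
λ = 0.68·c/f = 0.0806 m, so l = λ/4 = 0.0202 m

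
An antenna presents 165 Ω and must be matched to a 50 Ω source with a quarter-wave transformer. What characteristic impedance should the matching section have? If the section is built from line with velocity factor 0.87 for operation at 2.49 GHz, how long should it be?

Z_qwt ≈ 90.8 Ω; length ≈ 2.62 cm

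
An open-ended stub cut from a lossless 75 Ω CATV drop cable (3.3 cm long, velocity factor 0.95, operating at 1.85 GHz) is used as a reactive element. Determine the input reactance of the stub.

λ = v/f = 0.95·c / 1.85 GHz = 0.154 m
βl = 2π·l/λ = 2π × 0.214 = 77.1°
tan(βl) = 4.37
For an open-ended stub, Z_in = −jZ_0·cot(βl) = −jZ_0/tan(βl)

X_in ≈ -17.2 Ω (capacitive)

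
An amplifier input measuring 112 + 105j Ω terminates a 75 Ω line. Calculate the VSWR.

VSWR ≈ 3.16

Γ = (Z_L − Z_0)/(Z_L + Z_0) = (37 + j105)/(187 + j105)
|Γ| = 111/214 = 0.519
VSWR = (1 + |Γ|)/(1 − |Γ|) = 1.52/0.481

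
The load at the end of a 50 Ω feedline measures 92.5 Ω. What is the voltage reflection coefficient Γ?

Γ = (Z_L − Z_0)/(Z_L + Z_0) = (92.5 − 50)/(92.5 + 50) = 42.5/142.5

Γ = 0.298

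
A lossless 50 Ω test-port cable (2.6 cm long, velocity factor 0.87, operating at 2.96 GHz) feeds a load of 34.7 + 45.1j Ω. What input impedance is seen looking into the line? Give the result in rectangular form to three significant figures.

Z_in ≈ 19.8 − j19.5 Ω

λ = v/f = 0.87·c / 2.96 GHz = 0.0882 m
βl = 2π·l/λ = 2π × 0.295 = 106°
tan(βl) = tan(106°) = -3.45
Z_in = Z_0·(Z_L + jZ_0·tanβl)/(Z_0 + jZ_L·tanβl)
     = 50·(34.7 − j128)/(206 − j120)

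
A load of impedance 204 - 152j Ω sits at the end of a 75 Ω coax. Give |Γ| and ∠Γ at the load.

Γ ≈ 0.627 ∠ -21.1°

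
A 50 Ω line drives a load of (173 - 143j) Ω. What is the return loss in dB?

Γ = (123 − j143)/(223 − j143), |Γ| = 0.712
RL = −20·log₁₀|Γ| = −20·log₁₀(0.712)

RL ≈ 2.95 dB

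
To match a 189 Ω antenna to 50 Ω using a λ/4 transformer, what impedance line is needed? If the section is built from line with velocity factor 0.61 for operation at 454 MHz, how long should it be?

Z_qwt ≈ 97.2 Ω; length ≈ 10.1 cm

Z_qwt = √(Z_0·R_L) = √(50 × 189) = √9450
λ = 0.61·c/f = 0.403 m, so l = λ/4 = 0.101 m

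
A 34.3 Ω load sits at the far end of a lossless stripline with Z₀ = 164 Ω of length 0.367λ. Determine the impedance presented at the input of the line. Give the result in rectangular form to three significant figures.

βl = 2π × 0.367 = 132°
tan(βl) = tan(132°) = -1.11
Z_in = Z_0·(Z_L + jZ_0·tanβl)/(Z_0 + jZ_L·tanβl)
     = 164·(34.3 − j181)/(164 − j37.9)

Z_in ≈ 72.4 − j165 Ω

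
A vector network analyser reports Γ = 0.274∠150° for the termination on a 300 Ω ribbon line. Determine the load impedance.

Z_L = Z_0·(1 + Γ)/(1 − Γ) = 300·(0.763 + j0.137)/(1.24 − j0.137)

Z_L ≈ 179 + j53 Ω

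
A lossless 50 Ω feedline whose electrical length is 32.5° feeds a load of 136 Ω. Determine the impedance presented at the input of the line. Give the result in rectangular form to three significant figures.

tan(βl) = tan(32.5°) = 0.637
Z_in = Z_0·(Z_L + jZ_0·tanβl)/(Z_0 + jZ_L·tanβl)
     = 50·(136 + j31.9)/(50 + j86.6)

Z_in ≈ 47.8 − j50.9 Ω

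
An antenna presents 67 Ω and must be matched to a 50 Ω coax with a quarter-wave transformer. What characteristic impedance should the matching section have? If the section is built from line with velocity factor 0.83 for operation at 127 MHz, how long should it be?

Z_qwt ≈ 57.9 Ω; length ≈ 49 cm

Z_qwt = √(Z_0·R_L) = √(50 × 67) = √3350
λ = 0.83·c/f = 1.96 m, so l = λ/4 = 0.49 m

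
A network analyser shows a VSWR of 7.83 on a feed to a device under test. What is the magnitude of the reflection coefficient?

|Γ| ≈ 0.773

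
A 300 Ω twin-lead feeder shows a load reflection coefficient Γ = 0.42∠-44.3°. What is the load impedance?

Z_L = Z_0·(1 + Γ)/(1 − Γ) = 300·(1.3 − j0.293)/(0.699 + j0.293)

Z_L ≈ 430 − j306 Ω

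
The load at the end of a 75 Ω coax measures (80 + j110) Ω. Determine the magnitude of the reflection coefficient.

|Γ| ≈ 0.579

Γ = (Z_L − Z_0)/(Z_L + Z_0) = (5 + j110)/(155 + j110)
|Γ| = 110/190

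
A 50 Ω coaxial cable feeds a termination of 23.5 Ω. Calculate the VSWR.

VSWR ≈ 2.13

For a purely resistive load, VSWR = R_L/Z_0 or Z_0/R_L (whichever > 1) = 50/23.5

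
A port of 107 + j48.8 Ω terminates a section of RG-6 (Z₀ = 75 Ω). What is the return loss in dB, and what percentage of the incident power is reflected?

Γ = (32 + j48.8)/(182 + j48.8), |Γ| = 0.31
RL = −20·log₁₀(0.31) = 10.2 dB
P_refl/P_inc = |Γ|² = 0.0959

RL ≈ 10.2 dB; 9.59% of incident power reflected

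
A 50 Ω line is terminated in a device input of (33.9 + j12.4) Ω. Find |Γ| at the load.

|Γ| ≈ 0.24

Γ = (Z_L − Z_0)/(Z_L + Z_0) = (-16.1 + j12.4)/(83.9 + j12.4)
|Γ| = 20.3/84.8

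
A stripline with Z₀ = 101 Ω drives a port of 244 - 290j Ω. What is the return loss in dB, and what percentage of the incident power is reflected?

RL ≈ 2.88 dB; 51.5% of incident power reflected

Γ = (143 − j290)/(345 − j290), |Γ| = 0.717
RL = −20·log₁₀(0.717) = 2.88 dB
P_refl/P_inc = |Γ|² = 0.515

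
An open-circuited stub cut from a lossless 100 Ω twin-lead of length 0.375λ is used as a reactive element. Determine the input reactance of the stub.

βl = 2π × 0.375 = 135°
tan(βl) = -1
For an open-circuited stub, Z_in = −jZ_0·cot(βl) = −jZ_0/tan(βl)

X_in ≈ 100 Ω (inductive)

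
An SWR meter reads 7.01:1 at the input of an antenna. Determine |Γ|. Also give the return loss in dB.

|Γ| = (S − 1)/(S + 1) = (7.01 − 1)/(7.01 + 1) = 6.01/8.01
RL = −20·log₁₀|Γ| = −20·log₁₀(0.75)

|Γ| ≈ 0.75; return loss ≈ 2.5 dB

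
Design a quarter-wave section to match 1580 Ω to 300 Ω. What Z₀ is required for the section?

Z_qwt = √(Z_0·R_L) = √(300 × 1580) = √474000

Z_qwt ≈ 688 Ω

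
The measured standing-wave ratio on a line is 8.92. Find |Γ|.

|Γ| ≈ 0.798

|Γ| = (S − 1)/(S + 1) = (8.92 − 1)/(8.92 + 1) = 7.92/9.92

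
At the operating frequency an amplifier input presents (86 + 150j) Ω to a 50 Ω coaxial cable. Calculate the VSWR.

Γ = (Z_L − Z_0)/(Z_L + Z_0) = (36 + j150)/(136 + j150)
|Γ| = 154/202 = 0.762
VSWR = (1 + |Γ|)/(1 − |Γ|) = 1.76/0.238

VSWR ≈ 7.4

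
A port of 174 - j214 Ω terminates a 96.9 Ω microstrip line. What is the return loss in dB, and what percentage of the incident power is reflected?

Γ = (77.1 − j214)/(270.9 − j214), |Γ| = 0.659
RL = −20·log₁₀(0.659) = 3.62 dB
P_refl/P_inc = |Γ|² = 0.434

RL ≈ 3.62 dB; 43.4% of incident power reflected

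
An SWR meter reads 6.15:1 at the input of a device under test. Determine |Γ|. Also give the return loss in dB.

|Γ| ≈ 0.72; return loss ≈ 2.85 dB

|Γ| = (S − 1)/(S + 1) = (6.15 − 1)/(6.15 + 1) = 5.15/7.15
RL = −20·log₁₀|Γ| = −20·log₁₀(0.72)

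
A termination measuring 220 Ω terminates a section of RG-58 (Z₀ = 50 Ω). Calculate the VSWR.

Γ = (220 − 50)/(220 + 50) = 0.63
VSWR = (1 + 0.63)/(1 − 0.63)

VSWR ≈ 4.4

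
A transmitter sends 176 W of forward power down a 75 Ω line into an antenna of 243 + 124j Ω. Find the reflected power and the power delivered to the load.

P_reflected ≈ 65.9 W; P_delivered ≈ 110 W

|Γ| = |(168 + j124)/(318 + j124)| = 0.612
|Γ|² = 0.374
P_refl = |Γ|²·P_inc = 65.9 W, P_del = (1 − |Γ|²)·P_inc = 110 W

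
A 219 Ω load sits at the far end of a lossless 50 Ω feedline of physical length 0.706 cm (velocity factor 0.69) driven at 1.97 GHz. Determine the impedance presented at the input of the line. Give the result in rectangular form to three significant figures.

Z_in ≈ 54 − j83.9 Ω

λ = v/f = 0.69·c / 1.97 GHz = 0.105 m
βl = 2π·l/λ = 2π × 0.0672 = 24.2°
tan(βl) = tan(24.2°) = 0.449
Z_in = Z_0·(Z_L + jZ_0·tanβl)/(Z_0 + jZ_L·tanβl)
     = 50·(219 + j22.5)/(50 + j98.4)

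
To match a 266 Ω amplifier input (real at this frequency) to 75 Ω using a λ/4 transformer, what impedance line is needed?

Z_qwt ≈ 141 Ω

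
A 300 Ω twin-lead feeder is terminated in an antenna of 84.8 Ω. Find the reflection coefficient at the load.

Γ = (Z_L − Z_0)/(Z_L + Z_0) = (84.8 − 300)/(84.8 + 300) = -215.2/384.8

Γ = -0.559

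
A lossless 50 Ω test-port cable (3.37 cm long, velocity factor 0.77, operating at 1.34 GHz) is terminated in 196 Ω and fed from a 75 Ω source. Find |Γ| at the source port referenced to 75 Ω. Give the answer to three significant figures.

λ = v/f = 0.77·c / 1.34 GHz = 0.172 m
βl = 2π·l/λ = 2π × 0.195 = 70.4°
tan(βl) = 2.8
Z_in = Z_0·(Z_L + jZ_0·tanβl)/(Z_0 + jZ_L·tanβl) = 14.3 − j16.5 Ω
Γ_s = (Z_in − Z_s)/(Z_in + Z_s) = (-60.7 − j16.5)/(89.3 − j16.5), |Γ_s| = 0.693

|Γ| ≈ 0.693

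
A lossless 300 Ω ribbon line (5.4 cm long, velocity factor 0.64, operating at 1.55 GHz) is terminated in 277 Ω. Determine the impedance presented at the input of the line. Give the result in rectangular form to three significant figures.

Z_in ≈ 283 − j16.3 Ω

λ = v/f = 0.64·c / 1.55 GHz = 0.124 m
βl = 2π·l/λ = 2π × 0.436 = 157°
tan(βl) = tan(157°) = -0.426
Z_in = Z_0·(Z_L + jZ_0·tanβl)/(Z_0 + jZ_L·tanβl)
     = 300·(277 − j128)/(300 − j118)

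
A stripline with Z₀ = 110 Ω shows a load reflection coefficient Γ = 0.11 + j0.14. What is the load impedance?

Z_L ≈ 131 + j37.9 Ω

Z_L = Z_0·(1 + Γ)/(1 − Γ) = 110·(1.11 + j0.14)/(0.89 − j0.14)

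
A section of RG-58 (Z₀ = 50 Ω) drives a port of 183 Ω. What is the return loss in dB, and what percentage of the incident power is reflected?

Γ = (183 − 50)/(183 + 50) = 0.571
RL = −20·log₁₀(0.571) = 4.87 dB
P_refl/P_inc = |Γ|² = 0.326

RL ≈ 4.87 dB; 32.6% of incident power reflected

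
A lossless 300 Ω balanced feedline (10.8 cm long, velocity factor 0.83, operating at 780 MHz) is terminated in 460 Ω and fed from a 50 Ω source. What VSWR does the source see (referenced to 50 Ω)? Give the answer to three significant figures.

λ = v/f = 0.83·c / 780 MHz = 0.319 m
βl = 2π·l/λ = 2π × 0.338 = 122°
tan(βl) = -1.61
Z_in = Z_0·(Z_L + jZ_0·tanβl)/(Z_0 + jZ_L·tanβl) = 233 + j91.9 Ω
Γ_s = (Z_in − Z_s)/(Z_in + Z_s) = (183 + j91.9)/(283 + j91.9), |Γ_s| = 0.688
VSWR = (1 + |Γ_s|)/(1 − |Γ_s|)

VSWR ≈ 5.41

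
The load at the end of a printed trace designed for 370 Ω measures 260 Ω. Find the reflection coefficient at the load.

Γ = -0.175

Γ = (Z_L − Z_0)/(Z_L + Z_0) = (260 − 370)/(260 + 370) = -110/630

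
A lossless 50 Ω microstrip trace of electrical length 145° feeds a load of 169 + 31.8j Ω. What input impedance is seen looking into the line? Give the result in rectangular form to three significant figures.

Z_in ≈ 32.8 + j51.4 Ω

tan(βl) = tan(145°) = -0.7
Z_in = Z_0·(Z_L + jZ_0·tanβl)/(Z_0 + jZ_L·tanβl)
     = 50·(169 − j3.21)/(72.3 − j118)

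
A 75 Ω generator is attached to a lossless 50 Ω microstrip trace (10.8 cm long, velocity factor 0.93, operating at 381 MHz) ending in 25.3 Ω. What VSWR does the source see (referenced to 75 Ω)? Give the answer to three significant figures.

λ = v/f = 0.93·c / 381 MHz = 0.732 m
βl = 2π·l/λ = 2π × 0.147 = 53.1°
tan(βl) = 1.33
Z_in = Z_0·(Z_L + jZ_0·tanβl)/(Z_0 + jZ_L·tanβl) = 48.3 + j34.1 Ω
Γ_s = (Z_in − Z_s)/(Z_in + Z_s) = (-26.7 + j34.1)/(123 + j34.1), |Γ_s| = 0.339
VSWR = (1 + |Γ_s|)/(1 − |Γ_s|)

VSWR ≈ 2.02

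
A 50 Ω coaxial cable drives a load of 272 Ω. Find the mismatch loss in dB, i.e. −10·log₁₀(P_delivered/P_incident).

Γ = (272 − 50)/(272 + 50) = 0.689
|Γ|² = 0.475, so P_del/P_inc = 1 − |Γ|² = 0.525
ML = −10·log₁₀(1 − |Γ|²)

mismatch loss ≈ 2.8 dB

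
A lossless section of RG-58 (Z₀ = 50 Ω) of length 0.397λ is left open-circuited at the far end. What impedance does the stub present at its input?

Z_in ≈ +j66.2 Ω

βl = 2π × 0.397 = 143°
tan(βl) = -0.756
For an open-circuited stub, Z_in = −jZ_0·cot(βl) = −jZ_0/tan(βl)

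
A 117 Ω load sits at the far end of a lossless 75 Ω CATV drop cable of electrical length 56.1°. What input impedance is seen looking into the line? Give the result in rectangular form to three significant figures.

tan(βl) = tan(56.1°) = 1.49
Z_in = Z_0·(Z_L + jZ_0·tanβl)/(Z_0 + jZ_L·tanβl)
     = 75·(117 + j112)/(75 + j174)

Z_in ≈ 58.9 − j25 Ω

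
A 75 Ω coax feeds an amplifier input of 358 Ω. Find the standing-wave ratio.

For a purely resistive load, VSWR = R_L/Z_0 or Z_0/R_L (whichever > 1) = 358/75

VSWR ≈ 4.77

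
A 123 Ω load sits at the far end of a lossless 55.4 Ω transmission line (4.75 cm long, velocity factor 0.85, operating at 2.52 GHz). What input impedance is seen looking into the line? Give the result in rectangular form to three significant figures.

Z_in ≈ 108 + j35.7 Ω

λ = v/f = 0.85·c / 2.52 GHz = 0.101 m
βl = 2π·l/λ = 2π × 0.469 = 169°
tan(βl) = tan(169°) = -0.195
Z_in = Z_0·(Z_L + jZ_0·tanβl)/(Z_0 + jZ_L·tanβl)
     = 55.4·(123 − j10.8)/(55.4 − j23.9)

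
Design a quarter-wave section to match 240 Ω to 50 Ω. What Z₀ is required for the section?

Z_qwt = √(Z_0·R_L) = √(50 × 240) = √12000

Z_qwt ≈ 110 Ω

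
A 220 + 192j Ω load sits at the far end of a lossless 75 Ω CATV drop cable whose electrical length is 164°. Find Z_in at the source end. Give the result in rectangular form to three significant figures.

Z_in ≈ 64.1 + j129 Ω

tan(βl) = tan(164°) = -0.287
Z_in = Z_0·(Z_L + jZ_0·tanβl)/(Z_0 + jZ_L·tanβl)
     = 75·(220 + j170)/(130 − j63.1)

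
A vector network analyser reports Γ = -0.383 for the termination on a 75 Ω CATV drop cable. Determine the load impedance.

Z_L = Z_0·(1 + Γ)/(1 − Γ) = 75·(0.617)/(1.38)

Z_L ≈ 33.5 Ω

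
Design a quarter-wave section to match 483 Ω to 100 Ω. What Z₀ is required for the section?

Z_qwt = √(Z_0·R_L) = √(100 × 483) = √48300

Z_qwt ≈ 220 Ω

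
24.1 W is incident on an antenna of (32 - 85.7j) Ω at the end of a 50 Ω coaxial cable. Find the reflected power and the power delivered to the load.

P_reflected ≈ 13.1 W; P_delivered ≈ 11 W

|Γ| = |(-18 − j85.7)/(82 − j85.7)| = 0.738
|Γ|² = 0.545
P_refl = |Γ|²·P_inc = 13.1 W, P_del = (1 − |Γ|²)·P_inc = 11 W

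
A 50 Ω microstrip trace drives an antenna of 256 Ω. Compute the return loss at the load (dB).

RL ≈ 3.44 dB

Γ = (256 − 50)/(256 + 50) = 0.673
RL = −20·log₁₀|Γ| = −20·log₁₀(0.673)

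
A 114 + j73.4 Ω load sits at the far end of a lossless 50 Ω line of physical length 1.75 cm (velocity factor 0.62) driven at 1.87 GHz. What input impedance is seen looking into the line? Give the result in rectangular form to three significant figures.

λ = v/f = 0.62·c / 1.87 GHz = 0.0995 m
βl = 2π·l/λ = 2π × 0.176 = 63.3°
tan(βl) = tan(63.3°) = 1.99
Z_in = Z_0·(Z_L + jZ_0·tanβl)/(Z_0 + jZ_L·tanβl)
     = 50·(114 + j173)/(-96.2 + j227)

Z_in ≈ 23.3 − j35 Ω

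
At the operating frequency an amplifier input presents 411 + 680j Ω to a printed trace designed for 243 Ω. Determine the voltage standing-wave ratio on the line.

VSWR ≈ 6.76

Γ = (Z_L − Z_0)/(Z_L + Z_0) = (168 + j680)/(654 + j680)
|Γ| = 700/943 = 0.742
VSWR = (1 + |Γ|)/(1 − |Γ|) = 1.74/0.258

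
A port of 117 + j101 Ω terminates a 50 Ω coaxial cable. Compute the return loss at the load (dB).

Γ = (67 + j101)/(167 + j101), |Γ| = 0.621
RL = −20·log₁₀|Γ| = −20·log₁₀(0.621)

RL ≈ 4.14 dB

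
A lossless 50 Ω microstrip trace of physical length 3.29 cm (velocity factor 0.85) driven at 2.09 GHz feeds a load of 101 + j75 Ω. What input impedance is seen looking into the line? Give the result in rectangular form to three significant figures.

Z_in ≈ 15.3 − j6.07 Ω

λ = v/f = 0.85·c / 2.09 GHz = 0.122 m
βl = 2π·l/λ = 2π × 0.27 = 97.1°
tan(βl) = tan(97.1°) = -8.06
Z_in = Z_0·(Z_L + jZ_0·tanβl)/(Z_0 + jZ_L·tanβl)
     = 50·(101 − j328)/(654 − j814)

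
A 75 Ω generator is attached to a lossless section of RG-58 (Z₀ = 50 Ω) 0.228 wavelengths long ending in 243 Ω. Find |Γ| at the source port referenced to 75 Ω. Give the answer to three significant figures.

βl = 2π × 0.228 = 82.1°
tan(βl) = 7.19
Z_in = Z_0·(Z_L + jZ_0·tanβl)/(Z_0 + jZ_L·tanβl) = 10.5 − j6.66 Ω
Γ_s = (Z_in − Z_s)/(Z_in + Z_s) = (-64.5 − j6.66)/(85.5 − j6.66), |Γ_s| = 0.757

|Γ| ≈ 0.757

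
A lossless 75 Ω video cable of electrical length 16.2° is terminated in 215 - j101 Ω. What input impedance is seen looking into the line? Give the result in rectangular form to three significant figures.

Z_in ≈ 88.7 − j110 Ω

tan(βl) = tan(16.2°) = 0.291
Z_in = Z_0·(Z_L + jZ_0·tanβl)/(Z_0 + jZ_L·tanβl)
     = 75·(215 − j79.2)/(104 + j62.5)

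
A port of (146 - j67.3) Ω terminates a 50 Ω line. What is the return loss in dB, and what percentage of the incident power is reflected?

RL ≈ 4.95 dB; 32% of incident power reflected

Γ = (96 − j67.3)/(196 − j67.3), |Γ| = 0.566
RL = −20·log₁₀(0.566) = 4.95 dB
P_refl/P_inc = |Γ|² = 0.32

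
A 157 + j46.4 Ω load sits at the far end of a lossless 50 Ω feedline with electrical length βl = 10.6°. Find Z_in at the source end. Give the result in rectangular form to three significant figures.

tan(βl) = tan(10.6°) = 0.187
Z_in = Z_0·(Z_L + jZ_0·tanβl)/(Z_0 + jZ_L·tanβl)
     = 50·(157 + j55.8)/(41.3 + j29.4)

Z_in ≈ 158 − j44.9 Ω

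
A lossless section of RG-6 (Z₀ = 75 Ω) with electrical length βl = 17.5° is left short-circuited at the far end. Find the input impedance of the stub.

tan(βl) = 0.315
For a short-circuited stub, Z_in = jZ_0·tan(βl)

Z_in ≈ +j23.6 Ω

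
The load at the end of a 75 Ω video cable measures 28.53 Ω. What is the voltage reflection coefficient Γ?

Γ = -0.449

Γ = (Z_L − Z_0)/(Z_L + Z_0) = (28.53 − 75)/(28.53 + 75) = -46.47/103.5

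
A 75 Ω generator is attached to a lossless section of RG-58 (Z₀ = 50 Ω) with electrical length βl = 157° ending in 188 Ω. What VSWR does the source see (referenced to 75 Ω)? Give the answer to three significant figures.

VSWR ≈ 3.02

tan(βl) = -0.424
Z_in = Z_0·(Z_L + jZ_0·tanβl)/(Z_0 + jZ_L·tanβl) = 62.5 + j78.6 Ω
Γ_s = (Z_in − Z_s)/(Z_in + Z_s) = (-12.5 + j78.6)/(138 + j78.6), |Γ_s| = 0.502
VSWR = (1 + |Γ_s|)/(1 − |Γ_s|)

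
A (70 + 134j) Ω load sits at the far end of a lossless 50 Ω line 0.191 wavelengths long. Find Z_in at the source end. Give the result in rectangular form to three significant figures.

Z_in ≈ 11.2 − j37.7 Ω

βl = 2π × 0.191 = 68.8°
tan(βl) = tan(68.8°) = 2.57
Z_in = Z_0·(Z_L + jZ_0·tanβl)/(Z_0 + jZ_L·tanβl)
     = 50·(70 + j263)/(-295 + j180)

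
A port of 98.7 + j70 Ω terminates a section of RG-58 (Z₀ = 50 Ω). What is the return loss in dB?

Γ = (48.7 + j70)/(148.7 + j70), |Γ| = 0.519
RL = −20·log₁₀|Γ| = −20·log₁₀(0.519)

RL ≈ 5.7 dB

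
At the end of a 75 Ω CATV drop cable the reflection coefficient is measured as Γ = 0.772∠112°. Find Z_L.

Z_L ≈ 13.9 + j49.4 Ω

Z_L = Z_0·(1 + Γ)/(1 − Γ) = 75·(0.711 + j0.716)/(1.29 − j0.716)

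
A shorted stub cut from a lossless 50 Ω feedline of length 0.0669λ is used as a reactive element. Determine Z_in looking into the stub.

βl = 2π × 0.0669 = 24.1°
tan(βl) = 0.447
For a shorted stub, Z_in = jZ_0·tan(βl)

Z_in ≈ +j22.3 Ω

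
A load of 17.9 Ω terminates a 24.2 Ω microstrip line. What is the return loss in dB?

Γ = (17.9 − 24.2)/(17.9 + 24.2) = -0.15
RL = −20·log₁₀|Γ| = −20·log₁₀(0.15)

RL ≈ 16.5 dB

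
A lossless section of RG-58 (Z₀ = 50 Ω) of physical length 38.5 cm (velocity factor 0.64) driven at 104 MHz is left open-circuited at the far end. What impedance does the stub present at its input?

Z_in ≈ −j13.3 Ω

λ = v/f = 0.64·c / 104 MHz = 1.85 m
βl = 2π·l/λ = 2π × 0.209 = 75.1°
tan(βl) = 3.75
For an open-circuited stub, Z_in = −jZ_0·cot(βl) = −jZ_0/tan(βl)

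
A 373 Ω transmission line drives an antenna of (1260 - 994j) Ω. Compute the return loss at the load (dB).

Γ = (887 − j994)/(1633 − j994), |Γ| = 0.697
RL = −20·log₁₀|Γ| = −20·log₁₀(0.697)

RL ≈ 3.14 dB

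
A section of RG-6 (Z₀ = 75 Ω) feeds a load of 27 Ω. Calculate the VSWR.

VSWR ≈ 2.78

Γ = (27 − 75)/(27 + 75) = -0.471
VSWR = (1 + 0.471)/(1 − 0.471)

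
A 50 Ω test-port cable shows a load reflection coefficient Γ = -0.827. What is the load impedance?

Z_L ≈ 4.73 Ω

Z_L = Z_0·(1 + Γ)/(1 − Γ) = 50·(0.173)/(1.83)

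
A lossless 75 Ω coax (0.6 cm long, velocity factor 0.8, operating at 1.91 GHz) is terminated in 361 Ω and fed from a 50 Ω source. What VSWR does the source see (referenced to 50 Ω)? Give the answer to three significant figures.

VSWR ≈ 6.88

λ = v/f = 0.8·c / 1.91 GHz = 0.126 m
βl = 2π·l/λ = 2π × 0.0478 = 17.2°
tan(βl) = 0.309
Z_in = Z_0·(Z_L + jZ_0·tanβl)/(Z_0 + jZ_L·tanβl) = 123 − j160 Ω
Γ_s = (Z_in − Z_s)/(Z_in + Z_s) = (72.9 − j160)/(173 − j160), |Γ_s| = 0.746
VSWR = (1 + |Γ_s|)/(1 − |Γ_s|)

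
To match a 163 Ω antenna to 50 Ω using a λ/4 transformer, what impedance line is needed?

Z_qwt ≈ 90.3 Ω

Z_qwt = √(Z_0·R_L) = √(50 × 163) = √8150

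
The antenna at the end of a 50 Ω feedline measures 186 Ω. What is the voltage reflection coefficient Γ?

Γ = 0.576

Γ = (Z_L − Z_0)/(Z_L + Z_0) = (186 − 50)/(186 + 50) = 136/236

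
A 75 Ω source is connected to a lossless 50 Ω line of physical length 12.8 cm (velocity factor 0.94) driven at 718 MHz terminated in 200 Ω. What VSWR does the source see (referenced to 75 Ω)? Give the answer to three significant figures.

VSWR ≈ 5.32

λ = v/f = 0.94·c / 718 MHz = 0.393 m
βl = 2π·l/λ = 2π × 0.326 = 117°
tan(βl) = -1.94
Z_in = Z_0·(Z_L + jZ_0·tanβl)/(Z_0 + jZ_L·tanβl) = 15.6 + j23.8 Ω
Γ_s = (Z_in − Z_s)/(Z_in + Z_s) = (-59.4 + j23.8)/(90.6 + j23.8), |Γ_s| = 0.684
VSWR = (1 + |Γ_s|)/(1 − |Γ_s|)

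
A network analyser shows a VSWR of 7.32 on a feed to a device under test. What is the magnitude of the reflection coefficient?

|Γ| = (S − 1)/(S + 1) = (7.32 − 1)/(7.32 + 1) = 6.32/8.32

|Γ| ≈ 0.76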